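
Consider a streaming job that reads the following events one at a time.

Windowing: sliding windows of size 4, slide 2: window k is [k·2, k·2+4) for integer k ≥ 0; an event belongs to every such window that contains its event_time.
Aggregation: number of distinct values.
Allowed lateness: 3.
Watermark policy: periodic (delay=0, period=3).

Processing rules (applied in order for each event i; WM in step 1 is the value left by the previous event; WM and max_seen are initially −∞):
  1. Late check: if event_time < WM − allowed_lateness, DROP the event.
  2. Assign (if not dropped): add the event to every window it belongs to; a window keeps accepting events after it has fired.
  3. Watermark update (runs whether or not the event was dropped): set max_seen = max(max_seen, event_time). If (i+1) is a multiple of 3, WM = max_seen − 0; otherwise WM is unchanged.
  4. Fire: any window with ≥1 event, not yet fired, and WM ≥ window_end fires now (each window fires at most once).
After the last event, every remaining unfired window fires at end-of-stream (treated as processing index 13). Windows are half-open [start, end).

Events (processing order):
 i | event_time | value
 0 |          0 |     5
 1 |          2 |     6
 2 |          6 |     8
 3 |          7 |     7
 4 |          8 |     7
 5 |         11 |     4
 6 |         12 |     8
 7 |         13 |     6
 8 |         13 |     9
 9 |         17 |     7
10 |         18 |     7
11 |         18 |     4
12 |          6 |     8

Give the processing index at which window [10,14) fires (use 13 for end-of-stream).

i=0 t=0 v=5: → [0,4); WM=−∞
i=1 t=2 v=6: → [2,6),[0,4); WM=−∞
i=2 t=6 v=8: → [6,10),[4,8); WM=6; [0,4) fires=2 [2,6) fires=1
i=3 t=7 v=7: → [6,10),[4,8); WM=6
i=4 t=8 v=7: → [8,12),[6,10); WM=6
i=5 t=11 v=4: → [10,14),[8,12); WM=11; [4,8) fires=2 [6,10) fires=2
i=6 t=12 v=8: → [12,16),[10,14); WM=11
i=7 t=13 v=6: → [12,16),[10,14); WM=11
i=8 t=13 v=9: → [12,16),[10,14); WM=13; [8,12) fires=2
i=9 t=17 v=7: → [16,20),[14,18); WM=13
i=10 t=18 v=7: → [18,22),[16,20); WM=13
i=11 t=18 v=4: → [18,22),[16,20); WM=18; [10,14) fires=4 [12,16) fires=3 [14,18) fires=1
i=12 t=6 v=8: DROP (t<18-3); WM=18

11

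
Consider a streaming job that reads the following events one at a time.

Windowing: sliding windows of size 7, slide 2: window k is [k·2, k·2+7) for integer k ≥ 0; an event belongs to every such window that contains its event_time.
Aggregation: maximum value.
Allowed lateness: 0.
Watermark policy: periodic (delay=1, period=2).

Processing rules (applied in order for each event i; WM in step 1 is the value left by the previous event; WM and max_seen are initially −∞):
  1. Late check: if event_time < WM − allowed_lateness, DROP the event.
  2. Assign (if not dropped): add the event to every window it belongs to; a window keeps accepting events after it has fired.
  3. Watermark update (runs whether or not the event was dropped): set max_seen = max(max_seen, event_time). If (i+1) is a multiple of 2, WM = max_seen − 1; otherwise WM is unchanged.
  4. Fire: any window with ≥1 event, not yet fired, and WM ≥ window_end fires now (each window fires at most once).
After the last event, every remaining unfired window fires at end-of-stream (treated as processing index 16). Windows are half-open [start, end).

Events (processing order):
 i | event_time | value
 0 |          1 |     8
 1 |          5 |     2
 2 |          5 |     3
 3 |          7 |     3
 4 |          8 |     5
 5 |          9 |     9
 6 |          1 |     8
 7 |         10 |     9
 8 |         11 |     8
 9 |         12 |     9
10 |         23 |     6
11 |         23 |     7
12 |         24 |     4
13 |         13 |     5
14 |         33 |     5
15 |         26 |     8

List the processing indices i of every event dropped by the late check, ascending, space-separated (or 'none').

6 13

i=0 t=1 v=8: → [0,7); WM=−∞
i=1 t=5 v=2: → [4,11),[2,9),[0,7); WM=4
i=2 t=5 v=3: → [4,11),[2,9),[0,7); WM=4
i=3 t=7 v=3: → [6,13),[4,11),[2,9); WM=6
i=4 t=8 v=5: → [8,15),[6,13),[4,11),[2,9); WM=6
i=5 t=9 v=9: → [8,15),[6,13),[4,11); WM=8; [0,7) fires=8
i=6 t=1 v=8: DROP (t<8-0); WM=8
i=7 t=10 v=9: → [10,17),[8,15),[6,13),[4,11); WM=9; [2,9) fires=5
i=8 t=11 v=8: → [10,17),[8,15),[6,13); WM=9
i=9 t=12 v=9: → [12,19),[10,17),[8,15),[6,13); WM=11; [4,11) fires=9
i=10 t=23 v=6: → [22,29),[20,27),[18,25); WM=11
i=11 t=23 v=7: → [22,29),[20,27),[18,25); WM=22; [6,13) fires=9 [8,15) fires=9 [10,17) fires=9 [12,19) fires=9
i=12 t=24 v=4: → [24,31),[22,29),[20,27),[18,25); WM=22
i=13 t=13 v=5: DROP (t<22-0); WM=23
i=14 t=33 v=5: → [32,39),[30,37),[28,35); WM=23
i=15 t=26 v=8: → [26,33),[24,31),[22,29),[20,27); WM=32; [18,25) fires=7 [20,27) fires=8 [22,29) fires=8 [24,31) fires=8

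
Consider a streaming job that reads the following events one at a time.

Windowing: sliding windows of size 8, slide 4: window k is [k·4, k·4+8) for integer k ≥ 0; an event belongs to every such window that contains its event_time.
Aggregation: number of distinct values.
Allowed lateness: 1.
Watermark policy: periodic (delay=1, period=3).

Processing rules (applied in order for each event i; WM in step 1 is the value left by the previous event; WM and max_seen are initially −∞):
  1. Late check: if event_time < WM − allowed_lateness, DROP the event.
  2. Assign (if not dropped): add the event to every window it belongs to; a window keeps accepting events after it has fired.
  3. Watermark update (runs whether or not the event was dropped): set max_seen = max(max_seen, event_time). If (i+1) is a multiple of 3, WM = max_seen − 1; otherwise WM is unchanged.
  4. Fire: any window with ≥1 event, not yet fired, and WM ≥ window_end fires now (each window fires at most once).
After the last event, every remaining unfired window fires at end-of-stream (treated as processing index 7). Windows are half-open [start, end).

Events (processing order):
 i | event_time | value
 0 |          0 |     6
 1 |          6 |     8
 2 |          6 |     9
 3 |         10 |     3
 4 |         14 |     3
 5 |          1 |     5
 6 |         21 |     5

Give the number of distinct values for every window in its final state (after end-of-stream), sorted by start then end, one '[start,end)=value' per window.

i=0 t=0 v=6: → [0,8); WM=−∞
i=1 t=6 v=8: → [4,12),[0,8); WM=−∞
i=2 t=6 v=9: → [4,12),[0,8); WM=5
i=3 t=10 v=3: → [8,16),[4,12); WM=5
i=4 t=14 v=3: → [12,20),[8,16); WM=5
i=5 t=1 v=5: DROP (t<5-1); WM=13; [0,8) fires=3 [4,12) fires=3
i=6 t=21 v=5: → [20,28),[16,24); WM=13

[0,8)=3 [4,12)=3 [8,16)=1 [12,20)=1 [16,24)=1 [20,28)=1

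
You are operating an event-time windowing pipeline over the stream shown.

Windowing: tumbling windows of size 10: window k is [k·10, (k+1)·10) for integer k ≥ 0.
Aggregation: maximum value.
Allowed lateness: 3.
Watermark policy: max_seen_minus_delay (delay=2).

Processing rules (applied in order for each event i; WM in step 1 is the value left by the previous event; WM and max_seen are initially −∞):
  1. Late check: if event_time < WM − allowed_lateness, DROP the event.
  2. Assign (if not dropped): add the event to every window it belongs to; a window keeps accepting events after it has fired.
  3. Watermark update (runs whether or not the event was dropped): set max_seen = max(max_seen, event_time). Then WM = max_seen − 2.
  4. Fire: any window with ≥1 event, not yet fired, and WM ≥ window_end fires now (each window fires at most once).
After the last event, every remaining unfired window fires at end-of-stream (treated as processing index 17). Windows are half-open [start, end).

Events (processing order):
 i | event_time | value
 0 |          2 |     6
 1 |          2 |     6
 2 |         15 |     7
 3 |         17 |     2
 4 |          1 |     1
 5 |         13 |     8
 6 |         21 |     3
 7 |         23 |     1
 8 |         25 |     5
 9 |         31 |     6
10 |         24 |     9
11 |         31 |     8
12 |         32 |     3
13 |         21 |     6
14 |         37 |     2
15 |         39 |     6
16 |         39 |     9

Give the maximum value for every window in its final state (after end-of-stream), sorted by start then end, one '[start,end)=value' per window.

[0,10)=6 [10,20)=8 [20,30)=5 [30,40)=9

i=0 t=2 v=6: → [0,10); WM=0
i=1 t=2 v=6: → [0,10); WM=0
i=2 t=15 v=7: → [10,20); WM=13; [0,10) fires=6
i=3 t=17 v=2: → [10,20); WM=15
i=4 t=1 v=1: DROP (t<15-3); WM=15
i=5 t=13 v=8: → [10,20); WM=15
i=6 t=21 v=3: → [20,30); WM=19
i=7 t=23 v=1: → [20,30); WM=21; [10,20) fires=8
i=8 t=25 v=5: → [20,30); WM=23
i=9 t=31 v=6: → [30,40); WM=29
i=10 t=24 v=9: DROP (t<29-3); WM=29
i=11 t=31 v=8: → [30,40); WM=29
i=12 t=32 v=3: → [30,40); WM=30; [20,30) fires=5
i=13 t=21 v=6: DROP (t<30-3); WM=30
i=14 t=37 v=2: → [30,40); WM=35
i=15 t=39 v=6: → [30,40); WM=37
i=16 t=39 v=9: → [30,40); WM=37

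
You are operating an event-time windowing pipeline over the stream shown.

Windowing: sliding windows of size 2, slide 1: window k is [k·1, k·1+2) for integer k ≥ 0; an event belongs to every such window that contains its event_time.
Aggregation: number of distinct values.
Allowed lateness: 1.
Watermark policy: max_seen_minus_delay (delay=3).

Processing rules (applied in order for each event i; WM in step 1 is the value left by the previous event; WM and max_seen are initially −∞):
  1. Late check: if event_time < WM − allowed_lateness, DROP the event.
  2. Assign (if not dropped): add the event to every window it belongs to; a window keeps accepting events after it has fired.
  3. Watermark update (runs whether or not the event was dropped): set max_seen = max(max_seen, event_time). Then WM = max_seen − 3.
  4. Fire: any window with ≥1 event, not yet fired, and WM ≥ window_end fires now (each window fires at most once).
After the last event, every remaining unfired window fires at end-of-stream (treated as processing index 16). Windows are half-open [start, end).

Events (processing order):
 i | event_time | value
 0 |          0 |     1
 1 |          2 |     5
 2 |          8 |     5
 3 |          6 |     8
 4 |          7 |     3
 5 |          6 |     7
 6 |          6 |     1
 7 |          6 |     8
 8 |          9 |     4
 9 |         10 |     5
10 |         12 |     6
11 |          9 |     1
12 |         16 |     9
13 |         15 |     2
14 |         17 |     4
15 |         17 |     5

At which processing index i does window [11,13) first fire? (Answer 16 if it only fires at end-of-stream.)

12

i=0 t=0 v=1: → [0,2); WM=-3
i=1 t=2 v=5: → [2,4),[1,3); WM=-1
i=2 t=8 v=5: → [8,10),[7,9); WM=5; [0,2) fires=1 [1,3) fires=1 [2,4) fires=1
i=3 t=6 v=8: → [6,8),[5,7); WM=5
i=4 t=7 v=3: → [7,9),[6,8); WM=5
i=5 t=6 v=7: → [6,8),[5,7); WM=5
i=6 t=6 v=1: → [6,8),[5,7); WM=5
i=7 t=6 v=8: → [6,8),[5,7); WM=5
i=8 t=9 v=4: → [9,11),[8,10); WM=6
i=9 t=10 v=5: → [10,12),[9,11); WM=7; [5,7) fires=3
i=10 t=12 v=6: → [12,14),[11,13); WM=9; [6,8) fires=4 [7,9) fires=2
i=11 t=9 v=1: → [9,11),[8,10); WM=9
i=12 t=16 v=9: → [16,18),[15,17); WM=13; [8,10) fires=3 [9,11) fires=3 [10,12) fires=1 [11,13) fires=1
i=13 t=15 v=2: → [15,17),[14,16); WM=13
i=14 t=17 v=4: → [17,19),[16,18); WM=14; [12,14) fires=1
i=15 t=17 v=5: → [17,19),[16,18); WM=14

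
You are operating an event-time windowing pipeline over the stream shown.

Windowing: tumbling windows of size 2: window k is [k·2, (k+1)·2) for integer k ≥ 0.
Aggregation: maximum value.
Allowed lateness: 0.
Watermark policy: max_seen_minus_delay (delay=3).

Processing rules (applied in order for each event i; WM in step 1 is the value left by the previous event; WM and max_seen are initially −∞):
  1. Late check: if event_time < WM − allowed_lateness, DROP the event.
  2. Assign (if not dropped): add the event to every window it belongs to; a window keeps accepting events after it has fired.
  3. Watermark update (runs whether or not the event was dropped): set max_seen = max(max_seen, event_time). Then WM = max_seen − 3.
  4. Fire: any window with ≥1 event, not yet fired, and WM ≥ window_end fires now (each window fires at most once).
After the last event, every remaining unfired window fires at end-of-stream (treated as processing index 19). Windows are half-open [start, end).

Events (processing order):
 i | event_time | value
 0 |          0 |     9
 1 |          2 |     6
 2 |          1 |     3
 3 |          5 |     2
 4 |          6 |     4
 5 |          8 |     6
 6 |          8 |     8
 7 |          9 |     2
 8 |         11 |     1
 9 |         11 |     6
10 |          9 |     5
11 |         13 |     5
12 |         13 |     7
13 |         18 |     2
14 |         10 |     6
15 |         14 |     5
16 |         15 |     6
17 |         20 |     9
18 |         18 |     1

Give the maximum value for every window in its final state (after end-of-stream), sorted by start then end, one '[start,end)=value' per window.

[0,2)=9 [2,4)=6 [4,6)=2 [6,8)=4 [8,10)=8 [10,12)=6 [12,14)=7 [14,16)=6 [18,20)=2 [20,22)=9

i=0 t=0 v=9: → [0,2); WM=-3
i=1 t=2 v=6: → [2,4); WM=-1
i=2 t=1 v=3: → [0,2); WM=-1
i=3 t=5 v=2: → [4,6); WM=2; [0,2) fires=9
i=4 t=6 v=4: → [6,8); WM=3
i=5 t=8 v=6: → [8,10); WM=5; [2,4) fires=6
i=6 t=8 v=8: → [8,10); WM=5
i=7 t=9 v=2: → [8,10); WM=6; [4,6) fires=2
i=8 t=11 v=1: → [10,12); WM=8; [6,8) fires=4
i=9 t=11 v=6: → [10,12); WM=8
i=10 t=9 v=5: → [8,10); WM=8
i=11 t=13 v=5: → [12,14); WM=10; [8,10) fires=8
i=12 t=13 v=7: → [12,14); WM=10
i=13 t=18 v=2: → [18,20); WM=15; [10,12) fires=6 [12,14) fires=7
i=14 t=10 v=6: DROP (t<15-0); WM=15
i=15 t=14 v=5: DROP (t<15-0); WM=15
i=16 t=15 v=6: → [14,16); WM=15
i=17 t=20 v=9: → [20,22); WM=17; [14,16) fires=6
i=18 t=18 v=1: → [18,20); WM=17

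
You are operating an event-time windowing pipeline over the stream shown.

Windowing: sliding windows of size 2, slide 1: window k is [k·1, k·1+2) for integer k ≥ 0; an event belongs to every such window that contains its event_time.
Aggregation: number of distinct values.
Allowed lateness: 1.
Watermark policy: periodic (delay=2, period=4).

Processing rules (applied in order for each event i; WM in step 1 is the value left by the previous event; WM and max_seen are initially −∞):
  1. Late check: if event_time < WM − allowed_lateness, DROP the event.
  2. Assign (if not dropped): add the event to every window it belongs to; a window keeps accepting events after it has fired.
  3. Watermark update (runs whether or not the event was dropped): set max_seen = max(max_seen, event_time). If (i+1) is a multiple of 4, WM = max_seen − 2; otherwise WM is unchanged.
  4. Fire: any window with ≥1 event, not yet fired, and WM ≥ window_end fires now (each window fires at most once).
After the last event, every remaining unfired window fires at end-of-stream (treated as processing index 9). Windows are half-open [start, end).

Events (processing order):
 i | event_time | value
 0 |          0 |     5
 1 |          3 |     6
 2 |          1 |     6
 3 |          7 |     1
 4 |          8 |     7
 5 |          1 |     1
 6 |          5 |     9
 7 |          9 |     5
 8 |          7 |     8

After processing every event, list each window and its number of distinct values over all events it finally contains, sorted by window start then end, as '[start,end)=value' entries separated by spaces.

[0,2)=2 [1,3)=1 [2,4)=1 [3,5)=1 [4,6)=1 [5,7)=1 [6,8)=2 [7,9)=3 [8,10)=2 [9,11)=1

i=0 t=0 v=5: → [0,2); WM=−∞
i=1 t=3 v=6: → [3,5),[2,4); WM=−∞
i=2 t=1 v=6: → [1,3),[0,2); WM=−∞
i=3 t=7 v=1: → [7,9),[6,8); WM=5; [0,2) fires=2 [1,3) fires=1 [2,4) fires=1 [3,5) fires=1
i=4 t=8 v=7: → [8,10),[7,9); WM=5
i=5 t=1 v=1: DROP (t<5-1); WM=5
i=6 t=5 v=9: → [5,7),[4,6); WM=5
i=7 t=9 v=5: → [9,11),[8,10); WM=7; [4,6) fires=1 [5,7) fires=1
i=8 t=7 v=8: → [7,9),[6,8); WM=7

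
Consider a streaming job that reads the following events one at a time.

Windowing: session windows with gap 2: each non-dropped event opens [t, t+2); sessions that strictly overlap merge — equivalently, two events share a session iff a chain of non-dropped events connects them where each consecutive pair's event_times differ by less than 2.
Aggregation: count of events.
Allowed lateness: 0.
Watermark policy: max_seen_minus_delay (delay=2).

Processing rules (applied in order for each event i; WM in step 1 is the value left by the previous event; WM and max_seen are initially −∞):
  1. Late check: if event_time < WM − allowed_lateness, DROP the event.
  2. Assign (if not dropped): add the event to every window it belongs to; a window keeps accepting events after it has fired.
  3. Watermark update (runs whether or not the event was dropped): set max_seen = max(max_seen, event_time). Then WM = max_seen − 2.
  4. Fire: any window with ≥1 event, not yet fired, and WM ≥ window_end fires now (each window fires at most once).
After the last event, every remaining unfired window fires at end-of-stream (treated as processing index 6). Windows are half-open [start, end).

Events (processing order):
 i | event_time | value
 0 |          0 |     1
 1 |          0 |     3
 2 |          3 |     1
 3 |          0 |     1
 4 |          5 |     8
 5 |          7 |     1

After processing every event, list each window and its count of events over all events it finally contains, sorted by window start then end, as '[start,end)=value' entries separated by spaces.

[0,2)=2 [3,5)=1 [5,7)=1 [7,9)=1

i=0 t=0 v=1: → [0,2); WM=-2
i=1 t=0 v=3: → [0,2); WM=-2
i=2 t=3 v=1: → [3,5); WM=1
i=3 t=0 v=1: DROP (t<1-0); WM=1
i=4 t=5 v=8: → [5,7); WM=3
i=5 t=7 v=1: → [7,9); WM=5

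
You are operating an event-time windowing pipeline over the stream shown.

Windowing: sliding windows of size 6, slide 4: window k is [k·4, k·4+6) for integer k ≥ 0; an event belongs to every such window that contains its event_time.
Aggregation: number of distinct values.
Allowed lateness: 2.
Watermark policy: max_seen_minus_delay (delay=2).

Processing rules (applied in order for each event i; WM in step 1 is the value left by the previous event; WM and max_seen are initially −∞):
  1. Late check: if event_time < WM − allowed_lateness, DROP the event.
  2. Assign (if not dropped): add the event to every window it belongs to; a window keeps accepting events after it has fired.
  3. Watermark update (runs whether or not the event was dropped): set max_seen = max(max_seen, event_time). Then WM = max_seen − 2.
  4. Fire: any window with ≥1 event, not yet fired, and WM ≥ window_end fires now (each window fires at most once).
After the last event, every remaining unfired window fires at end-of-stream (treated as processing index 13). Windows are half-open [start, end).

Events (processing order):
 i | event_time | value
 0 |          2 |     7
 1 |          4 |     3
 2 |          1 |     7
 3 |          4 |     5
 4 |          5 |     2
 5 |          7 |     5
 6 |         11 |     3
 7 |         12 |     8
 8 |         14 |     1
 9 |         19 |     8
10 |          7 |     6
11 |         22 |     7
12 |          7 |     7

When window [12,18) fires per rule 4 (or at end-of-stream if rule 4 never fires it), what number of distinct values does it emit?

i=0 t=2 v=7: → [0,6); WM=0
i=1 t=4 v=3: → [4,10),[0,6); WM=2
i=2 t=1 v=7: → [0,6); WM=2
i=3 t=4 v=5: → [4,10),[0,6); WM=2
i=4 t=5 v=2: → [4,10),[0,6); WM=3
i=5 t=7 v=5: → [4,10); WM=5
i=6 t=11 v=3: → [8,14); WM=9; [0,6) fires=4
i=7 t=12 v=8: → [12,18),[8,14); WM=10; [4,10) fires=3
i=8 t=14 v=1: → [12,18); WM=12
i=9 t=19 v=8: → [16,22); WM=17; [8,14) fires=2
i=10 t=7 v=6: DROP (t<17-2); WM=17
i=11 t=22 v=7: → [20,26); WM=20; [12,18) fires=2
i=12 t=7 v=7: DROP (t<20-2); WM=20

2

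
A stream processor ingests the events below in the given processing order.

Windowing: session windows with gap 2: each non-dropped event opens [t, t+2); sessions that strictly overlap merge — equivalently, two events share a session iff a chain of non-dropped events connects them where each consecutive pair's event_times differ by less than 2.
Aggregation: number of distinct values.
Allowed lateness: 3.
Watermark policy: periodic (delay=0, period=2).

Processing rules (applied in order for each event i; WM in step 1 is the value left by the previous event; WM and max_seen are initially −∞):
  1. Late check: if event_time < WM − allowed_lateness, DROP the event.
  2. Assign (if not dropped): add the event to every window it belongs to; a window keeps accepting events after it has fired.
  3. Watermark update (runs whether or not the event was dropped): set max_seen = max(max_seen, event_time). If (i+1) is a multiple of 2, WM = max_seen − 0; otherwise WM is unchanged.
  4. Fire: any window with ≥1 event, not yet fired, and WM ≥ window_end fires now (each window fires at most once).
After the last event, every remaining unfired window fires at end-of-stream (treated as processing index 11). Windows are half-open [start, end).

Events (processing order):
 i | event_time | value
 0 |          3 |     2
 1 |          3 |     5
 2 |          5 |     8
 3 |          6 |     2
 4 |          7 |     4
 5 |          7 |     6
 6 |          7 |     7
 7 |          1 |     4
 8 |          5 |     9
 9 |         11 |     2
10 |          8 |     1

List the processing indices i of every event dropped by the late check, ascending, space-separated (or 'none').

i=0 t=3 v=2: → [3,5); WM=−∞
i=1 t=3 v=5: → [3,5); WM=3
i=2 t=5 v=8: → [5,7); WM=3
i=3 t=6 v=2: → [5,8); WM=6
i=4 t=7 v=4: → [5,9); WM=6
i=5 t=7 v=6: → [5,9); WM=7
i=6 t=7 v=7: → [5,9); WM=7
i=7 t=1 v=4: DROP (t<7-3); WM=7
i=8 t=5 v=9: → [5,9); WM=7
i=9 t=11 v=2: → [11,13); WM=11
i=10 t=8 v=1: → [5,10); WM=11

7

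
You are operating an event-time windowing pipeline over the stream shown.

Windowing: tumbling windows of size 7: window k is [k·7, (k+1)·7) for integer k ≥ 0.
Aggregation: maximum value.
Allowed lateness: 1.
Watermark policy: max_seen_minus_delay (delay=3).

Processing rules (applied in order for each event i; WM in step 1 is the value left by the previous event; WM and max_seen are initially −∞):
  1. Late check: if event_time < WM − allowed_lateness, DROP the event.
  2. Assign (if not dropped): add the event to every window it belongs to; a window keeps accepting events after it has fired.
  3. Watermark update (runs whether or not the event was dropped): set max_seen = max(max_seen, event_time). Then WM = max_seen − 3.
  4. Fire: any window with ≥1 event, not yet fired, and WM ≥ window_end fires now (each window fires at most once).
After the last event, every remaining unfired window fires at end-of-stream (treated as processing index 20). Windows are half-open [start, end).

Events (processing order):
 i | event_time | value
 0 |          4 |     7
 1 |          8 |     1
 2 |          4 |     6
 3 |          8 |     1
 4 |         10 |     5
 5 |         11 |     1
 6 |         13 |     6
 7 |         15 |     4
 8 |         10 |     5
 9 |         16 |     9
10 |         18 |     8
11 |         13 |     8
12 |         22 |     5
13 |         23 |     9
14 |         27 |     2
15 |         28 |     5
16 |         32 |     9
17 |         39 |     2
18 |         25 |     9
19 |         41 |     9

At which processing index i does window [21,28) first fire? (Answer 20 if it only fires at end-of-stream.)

16

i=0 t=4 v=7: → [0,7); WM=1
i=1 t=8 v=1: → [7,14); WM=5
i=2 t=4 v=6: → [0,7); WM=5
i=3 t=8 v=1: → [7,14); WM=5
i=4 t=10 v=5: → [7,14); WM=7; [0,7) fires=7
i=5 t=11 v=1: → [7,14); WM=8
i=6 t=13 v=6: → [7,14); WM=10
i=7 t=15 v=4: → [14,21); WM=12
i=8 t=10 v=5: DROP (t<12-1); WM=12
i=9 t=16 v=9: → [14,21); WM=13
i=10 t=18 v=8: → [14,21); WM=15; [7,14) fires=6
i=11 t=13 v=8: DROP (t<15-1); WM=15
i=12 t=22 v=5: → [21,28); WM=19
i=13 t=23 v=9: → [21,28); WM=20
i=14 t=27 v=2: → [21,28); WM=24; [14,21) fires=9
i=15 t=28 v=5: → [28,35); WM=25
i=16 t=32 v=9: → [28,35); WM=29; [21,28) fires=9
i=17 t=39 v=2: → [35,42); WM=36; [28,35) fires=9
i=18 t=25 v=9: DROP (t<36-1); WM=36
i=19 t=41 v=9: → [35,42); WM=38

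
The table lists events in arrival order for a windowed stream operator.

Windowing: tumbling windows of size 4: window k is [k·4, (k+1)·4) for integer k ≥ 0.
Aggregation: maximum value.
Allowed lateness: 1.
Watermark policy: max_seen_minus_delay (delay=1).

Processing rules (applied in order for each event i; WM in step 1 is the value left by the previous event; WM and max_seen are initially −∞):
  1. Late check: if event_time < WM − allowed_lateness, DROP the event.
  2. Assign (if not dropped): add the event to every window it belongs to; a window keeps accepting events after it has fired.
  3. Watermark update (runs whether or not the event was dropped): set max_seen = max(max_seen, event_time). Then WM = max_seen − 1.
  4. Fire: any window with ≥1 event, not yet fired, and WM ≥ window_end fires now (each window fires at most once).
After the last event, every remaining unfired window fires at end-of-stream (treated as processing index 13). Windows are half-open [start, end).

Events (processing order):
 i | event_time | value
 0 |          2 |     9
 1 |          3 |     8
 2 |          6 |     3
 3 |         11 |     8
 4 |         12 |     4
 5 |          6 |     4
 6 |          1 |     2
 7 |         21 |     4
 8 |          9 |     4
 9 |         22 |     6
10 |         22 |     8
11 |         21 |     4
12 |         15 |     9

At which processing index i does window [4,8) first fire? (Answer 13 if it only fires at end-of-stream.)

3

i=0 t=2 v=9: → [0,4); WM=1
i=1 t=3 v=8: → [0,4); WM=2
i=2 t=6 v=3: → [4,8); WM=5; [0,4) fires=9
i=3 t=11 v=8: → [8,12); WM=10; [4,8) fires=3
i=4 t=12 v=4: → [12,16); WM=11
i=5 t=6 v=4: DROP (t<11-1); WM=11
i=6 t=1 v=2: DROP (t<11-1); WM=11
i=7 t=21 v=4: → [20,24); WM=20; [8,12) fires=8 [12,16) fires=4
i=8 t=9 v=4: DROP (t<20-1); WM=20
i=9 t=22 v=6: → [20,24); WM=21
i=10 t=22 v=8: → [20,24); WM=21
i=11 t=21 v=4: → [20,24); WM=21
i=12 t=15 v=9: DROP (t<21-1); WM=21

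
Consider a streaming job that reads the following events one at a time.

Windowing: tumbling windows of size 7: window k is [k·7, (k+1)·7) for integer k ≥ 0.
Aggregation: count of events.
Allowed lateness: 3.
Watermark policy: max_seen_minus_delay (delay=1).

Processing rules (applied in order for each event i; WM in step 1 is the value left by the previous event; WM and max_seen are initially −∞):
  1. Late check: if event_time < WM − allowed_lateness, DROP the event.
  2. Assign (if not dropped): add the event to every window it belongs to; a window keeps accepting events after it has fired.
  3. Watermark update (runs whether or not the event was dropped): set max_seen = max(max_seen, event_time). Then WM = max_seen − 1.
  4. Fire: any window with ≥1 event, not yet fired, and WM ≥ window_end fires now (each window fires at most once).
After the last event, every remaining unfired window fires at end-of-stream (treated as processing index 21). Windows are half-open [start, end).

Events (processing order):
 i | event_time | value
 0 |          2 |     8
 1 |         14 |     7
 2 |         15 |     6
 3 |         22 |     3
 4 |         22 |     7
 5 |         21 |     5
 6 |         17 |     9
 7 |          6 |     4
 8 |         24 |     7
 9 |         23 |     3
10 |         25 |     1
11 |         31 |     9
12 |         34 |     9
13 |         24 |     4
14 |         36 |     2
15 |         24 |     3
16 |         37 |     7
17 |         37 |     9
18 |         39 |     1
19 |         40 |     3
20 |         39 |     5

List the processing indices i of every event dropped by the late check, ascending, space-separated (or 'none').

i=0 t=2 v=8: → [0,7); WM=1
i=1 t=14 v=7: → [14,21); WM=13; [0,7) fires=1
i=2 t=15 v=6: → [14,21); WM=14
i=3 t=22 v=3: → [21,28); WM=21; [14,21) fires=2
i=4 t=22 v=7: → [21,28); WM=21
i=5 t=21 v=5: → [21,28); WM=21
i=6 t=17 v=9: DROP (t<21-3); WM=21
i=7 t=6 v=4: DROP (t<21-3); WM=21
i=8 t=24 v=7: → [21,28); WM=23
i=9 t=23 v=3: → [21,28); WM=23
i=10 t=25 v=1: → [21,28); WM=24
i=11 t=31 v=9: → [28,35); WM=30; [21,28) fires=6
i=12 t=34 v=9: → [28,35); WM=33
i=13 t=24 v=4: DROP (t<33-3); WM=33
i=14 t=36 v=2: → [35,42); WM=35; [28,35) fires=2
i=15 t=24 v=3: DROP (t<35-3); WM=35
i=16 t=37 v=7: → [35,42); WM=36
i=17 t=37 v=9: → [35,42); WM=36
i=18 t=39 v=1: → [35,42); WM=38
i=19 t=40 v=3: → [35,42); WM=39
i=20 t=39 v=5: → [35,42); WM=39

6 7 13 15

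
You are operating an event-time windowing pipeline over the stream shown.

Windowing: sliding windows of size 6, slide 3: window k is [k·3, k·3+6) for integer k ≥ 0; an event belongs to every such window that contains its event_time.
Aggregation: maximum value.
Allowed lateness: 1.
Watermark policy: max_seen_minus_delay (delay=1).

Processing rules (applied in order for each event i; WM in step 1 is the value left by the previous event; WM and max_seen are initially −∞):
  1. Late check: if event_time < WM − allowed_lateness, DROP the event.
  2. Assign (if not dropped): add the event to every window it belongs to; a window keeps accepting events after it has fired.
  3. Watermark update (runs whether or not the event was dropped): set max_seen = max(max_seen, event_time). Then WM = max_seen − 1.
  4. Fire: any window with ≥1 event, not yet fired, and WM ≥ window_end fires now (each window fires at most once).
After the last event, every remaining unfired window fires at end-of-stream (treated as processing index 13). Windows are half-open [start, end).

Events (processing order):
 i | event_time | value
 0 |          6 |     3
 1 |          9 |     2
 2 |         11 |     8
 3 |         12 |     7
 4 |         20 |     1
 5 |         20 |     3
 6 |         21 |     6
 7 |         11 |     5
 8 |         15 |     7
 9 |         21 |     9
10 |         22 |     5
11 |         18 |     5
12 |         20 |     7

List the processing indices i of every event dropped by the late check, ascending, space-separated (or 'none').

7 8 11

i=0 t=6 v=3: → [6,12),[3,9); WM=5
i=1 t=9 v=2: → [9,15),[6,12); WM=8
i=2 t=11 v=8: → [9,15),[6,12); WM=10; [3,9) fires=3
i=3 t=12 v=7: → [12,18),[9,15); WM=11
i=4 t=20 v=1: → [18,24),[15,21); WM=19; [6,12) fires=8 [9,15) fires=8 [12,18) fires=7
i=5 t=20 v=3: → [18,24),[15,21); WM=19
i=6 t=21 v=6: → [21,27),[18,24); WM=20
i=7 t=11 v=5: DROP (t<20-1); WM=20
i=8 t=15 v=7: DROP (t<20-1); WM=20
i=9 t=21 v=9: → [21,27),[18,24); WM=20
i=10 t=22 v=5: → [21,27),[18,24); WM=21; [15,21) fires=3
i=11 t=18 v=5: DROP (t<21-1); WM=21
i=12 t=20 v=7: → [18,24),[15,21); WM=21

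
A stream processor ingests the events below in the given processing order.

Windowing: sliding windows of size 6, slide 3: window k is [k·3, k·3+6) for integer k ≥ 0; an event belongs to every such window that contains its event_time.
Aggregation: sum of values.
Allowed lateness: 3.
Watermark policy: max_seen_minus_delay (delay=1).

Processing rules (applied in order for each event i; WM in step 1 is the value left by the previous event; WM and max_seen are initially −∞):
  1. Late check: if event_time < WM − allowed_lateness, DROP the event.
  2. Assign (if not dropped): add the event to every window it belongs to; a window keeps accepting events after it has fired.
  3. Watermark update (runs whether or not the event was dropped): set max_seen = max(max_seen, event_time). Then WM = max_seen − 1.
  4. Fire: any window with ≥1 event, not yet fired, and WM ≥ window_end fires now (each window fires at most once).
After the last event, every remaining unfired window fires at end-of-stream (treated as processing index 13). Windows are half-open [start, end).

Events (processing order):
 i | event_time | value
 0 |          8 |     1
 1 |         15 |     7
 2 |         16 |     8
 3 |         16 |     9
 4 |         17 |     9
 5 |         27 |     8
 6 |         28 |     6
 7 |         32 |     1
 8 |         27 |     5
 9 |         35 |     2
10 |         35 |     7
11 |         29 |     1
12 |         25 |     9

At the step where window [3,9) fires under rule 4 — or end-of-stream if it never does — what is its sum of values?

i=0 t=8 v=1: → [6,12),[3,9); WM=7
i=1 t=15 v=7: → [15,21),[12,18); WM=14; [3,9) fires=1 [6,12) fires=1
i=2 t=16 v=8: → [15,21),[12,18); WM=15
i=3 t=16 v=9: → [15,21),[12,18); WM=15
i=4 t=17 v=9: → [15,21),[12,18); WM=16
i=5 t=27 v=8: → [27,33),[24,30); WM=26; [12,18) fires=33 [15,21) fires=33
i=6 t=28 v=6: → [27,33),[24,30); WM=27
i=7 t=32 v=1: → [30,36),[27,33); WM=31; [24,30) fires=14
i=8 t=27 v=5: DROP (t<31-3); WM=31
i=9 t=35 v=2: → [33,39),[30,36); WM=34; [27,33) fires=15
i=10 t=35 v=7: → [33,39),[30,36); WM=34
i=11 t=29 v=1: DROP (t<34-3); WM=34
i=12 t=25 v=9: DROP (t<34-3); WM=34

1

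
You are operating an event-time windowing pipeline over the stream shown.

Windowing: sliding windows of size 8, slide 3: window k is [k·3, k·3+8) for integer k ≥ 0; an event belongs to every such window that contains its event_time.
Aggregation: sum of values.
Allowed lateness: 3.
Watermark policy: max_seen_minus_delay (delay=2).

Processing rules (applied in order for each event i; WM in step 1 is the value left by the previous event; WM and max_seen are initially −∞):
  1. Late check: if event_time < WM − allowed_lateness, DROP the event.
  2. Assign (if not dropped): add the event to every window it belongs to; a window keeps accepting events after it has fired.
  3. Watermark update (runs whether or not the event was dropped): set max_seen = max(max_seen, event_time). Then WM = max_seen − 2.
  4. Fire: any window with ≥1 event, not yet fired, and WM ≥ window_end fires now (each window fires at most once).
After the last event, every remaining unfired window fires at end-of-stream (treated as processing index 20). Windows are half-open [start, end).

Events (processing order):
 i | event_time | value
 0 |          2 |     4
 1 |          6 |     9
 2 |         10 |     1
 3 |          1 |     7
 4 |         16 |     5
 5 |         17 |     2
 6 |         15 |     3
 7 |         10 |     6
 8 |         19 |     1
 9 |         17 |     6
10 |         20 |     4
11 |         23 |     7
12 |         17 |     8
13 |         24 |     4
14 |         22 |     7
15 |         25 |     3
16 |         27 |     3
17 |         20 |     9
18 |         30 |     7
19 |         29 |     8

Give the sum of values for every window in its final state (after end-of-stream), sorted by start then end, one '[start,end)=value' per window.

i=0 t=2 v=4: → [0,8); WM=0
i=1 t=6 v=9: → [6,14),[3,11),[0,8); WM=4
i=2 t=10 v=1: → [9,17),[6,14),[3,11); WM=8; [0,8) fires=13
i=3 t=1 v=7: DROP (t<8-3); WM=8
i=4 t=16 v=5: → [15,23),[12,20),[9,17); WM=14; [3,11) fires=10 [6,14) fires=10
i=5 t=17 v=2: → [15,23),[12,20); WM=15
i=6 t=15 v=3: → [15,23),[12,20),[9,17); WM=15
i=7 t=10 v=6: DROP (t<15-3); WM=15
i=8 t=19 v=1: → [18,26),[15,23),[12,20); WM=17; [9,17) fires=9
i=9 t=17 v=6: → [15,23),[12,20); WM=17
i=10 t=20 v=4: → [18,26),[15,23); WM=18
i=11 t=23 v=7: → [21,29),[18,26); WM=21; [12,20) fires=17
i=12 t=17 v=8: DROP (t<21-3); WM=21
i=13 t=24 v=4: → [24,32),[21,29),[18,26); WM=22
i=14 t=22 v=7: → [21,29),[18,26),[15,23); WM=22
i=15 t=25 v=3: → [24,32),[21,29),[18,26); WM=23; [15,23) fires=28
i=16 t=27 v=3: → [27,35),[24,32),[21,29); WM=25
i=17 t=20 v=9: DROP (t<25-3); WM=25
i=18 t=30 v=7: → [30,38),[27,35),[24,32); WM=28; [18,26) fires=26
i=19 t=29 v=8: → [27,35),[24,32); WM=28

[0,8)=13 [3,11)=10 [6,14)=10 [9,17)=9 [12,20)=17 [15,23)=28 [18,26)=26 [21,29)=24 [24,32)=25 [27,35)=18 [30,38)=7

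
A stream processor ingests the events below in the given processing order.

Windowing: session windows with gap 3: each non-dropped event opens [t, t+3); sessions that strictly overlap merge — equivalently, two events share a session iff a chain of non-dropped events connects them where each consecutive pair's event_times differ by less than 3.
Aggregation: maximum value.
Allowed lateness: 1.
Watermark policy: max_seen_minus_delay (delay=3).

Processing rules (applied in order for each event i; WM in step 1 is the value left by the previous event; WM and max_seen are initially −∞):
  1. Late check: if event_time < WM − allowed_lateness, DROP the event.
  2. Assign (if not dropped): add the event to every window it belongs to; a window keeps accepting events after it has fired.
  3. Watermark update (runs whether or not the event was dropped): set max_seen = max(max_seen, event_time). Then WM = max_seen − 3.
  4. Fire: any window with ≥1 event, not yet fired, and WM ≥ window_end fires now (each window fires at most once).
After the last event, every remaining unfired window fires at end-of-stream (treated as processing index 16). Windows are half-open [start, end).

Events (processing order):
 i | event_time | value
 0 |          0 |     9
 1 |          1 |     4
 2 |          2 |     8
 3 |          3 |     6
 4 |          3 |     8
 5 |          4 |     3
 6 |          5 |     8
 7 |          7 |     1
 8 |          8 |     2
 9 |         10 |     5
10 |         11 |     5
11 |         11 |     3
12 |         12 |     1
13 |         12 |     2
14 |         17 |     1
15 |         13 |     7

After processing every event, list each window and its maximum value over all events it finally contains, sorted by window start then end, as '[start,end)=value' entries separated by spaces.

[0,16)=9 [17,20)=1

i=0 t=0 v=9: → [0,3); WM=-3
i=1 t=1 v=4: → [0,4); WM=-2
i=2 t=2 v=8: → [0,5); WM=-1
i=3 t=3 v=6: → [0,6); WM=0
i=4 t=3 v=8: → [0,6); WM=0
i=5 t=4 v=3: → [0,7); WM=1
i=6 t=5 v=8: → [0,8); WM=2
i=7 t=7 v=1: → [0,10); WM=4
i=8 t=8 v=2: → [0,11); WM=5
i=9 t=10 v=5: → [0,13); WM=7
i=10 t=11 v=5: → [0,14); WM=8
i=11 t=11 v=3: → [0,14); WM=8
i=12 t=12 v=1: → [0,15); WM=9
i=13 t=12 v=2: → [0,15); WM=9
i=14 t=17 v=1: → [17,20); WM=14
i=15 t=13 v=7: → [0,16); WM=14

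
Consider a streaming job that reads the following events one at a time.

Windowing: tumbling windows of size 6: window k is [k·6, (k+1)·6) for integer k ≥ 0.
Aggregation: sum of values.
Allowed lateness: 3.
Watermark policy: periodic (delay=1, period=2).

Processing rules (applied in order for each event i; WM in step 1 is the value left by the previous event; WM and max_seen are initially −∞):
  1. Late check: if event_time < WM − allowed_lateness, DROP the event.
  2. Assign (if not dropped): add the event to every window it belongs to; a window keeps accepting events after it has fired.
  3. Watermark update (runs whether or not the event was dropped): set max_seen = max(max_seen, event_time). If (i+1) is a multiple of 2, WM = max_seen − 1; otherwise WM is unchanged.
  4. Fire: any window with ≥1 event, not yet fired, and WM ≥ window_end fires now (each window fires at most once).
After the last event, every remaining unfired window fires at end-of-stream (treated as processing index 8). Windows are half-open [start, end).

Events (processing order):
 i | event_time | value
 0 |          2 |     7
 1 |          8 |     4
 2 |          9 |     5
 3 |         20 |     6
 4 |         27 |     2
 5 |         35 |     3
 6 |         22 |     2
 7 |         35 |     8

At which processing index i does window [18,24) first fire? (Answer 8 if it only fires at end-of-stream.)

5

i=0 t=2 v=7: → [0,6); WM=−∞
i=1 t=8 v=4: → [6,12); WM=7; [0,6) fires=7
i=2 t=9 v=5: → [6,12); WM=7
i=3 t=20 v=6: → [18,24); WM=19; [6,12) fires=9
i=4 t=27 v=2: → [24,30); WM=19
i=5 t=35 v=3: → [30,36); WM=34; [18,24) fires=6 [24,30) fires=2
i=6 t=22 v=2: DROP (t<34-3); WM=34
i=7 t=35 v=8: → [30,36); WM=34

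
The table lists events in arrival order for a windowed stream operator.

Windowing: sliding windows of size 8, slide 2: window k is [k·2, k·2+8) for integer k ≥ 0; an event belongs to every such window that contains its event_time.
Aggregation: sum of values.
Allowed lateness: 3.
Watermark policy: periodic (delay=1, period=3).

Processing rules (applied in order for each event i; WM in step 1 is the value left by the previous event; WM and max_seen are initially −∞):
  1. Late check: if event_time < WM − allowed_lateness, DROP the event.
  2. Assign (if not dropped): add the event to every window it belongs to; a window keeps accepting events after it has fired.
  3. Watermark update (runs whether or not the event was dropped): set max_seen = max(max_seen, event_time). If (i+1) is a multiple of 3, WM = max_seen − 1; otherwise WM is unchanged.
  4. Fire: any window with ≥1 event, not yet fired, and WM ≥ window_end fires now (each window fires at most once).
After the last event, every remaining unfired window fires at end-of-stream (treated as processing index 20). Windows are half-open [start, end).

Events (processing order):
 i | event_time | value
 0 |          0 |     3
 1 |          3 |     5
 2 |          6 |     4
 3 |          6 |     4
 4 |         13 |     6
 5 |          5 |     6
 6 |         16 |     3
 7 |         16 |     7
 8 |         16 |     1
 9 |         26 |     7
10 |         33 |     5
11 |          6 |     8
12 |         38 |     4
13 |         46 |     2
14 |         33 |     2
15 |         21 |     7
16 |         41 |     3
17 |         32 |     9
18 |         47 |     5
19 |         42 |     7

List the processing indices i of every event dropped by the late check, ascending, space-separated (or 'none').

11 15 16 17

i=0 t=0 v=3: → [0,8); WM=−∞
i=1 t=3 v=5: → [2,10),[0,8); WM=−∞
i=2 t=6 v=4: → [6,14),[4,12),[2,10),[0,8); WM=5
i=3 t=6 v=4: → [6,14),[4,12),[2,10),[0,8); WM=5
i=4 t=13 v=6: → [12,20),[10,18),[8,16),[6,14); WM=5
i=5 t=5 v=6: → [4,12),[2,10),[0,8); WM=12; [0,8) fires=22 [2,10) fires=19 [4,12) fires=14
i=6 t=16 v=3: → [16,24),[14,22),[12,20),[10,18); WM=12
i=7 t=16 v=7: → [16,24),[14,22),[12,20),[10,18); WM=12
i=8 t=16 v=1: → [16,24),[14,22),[12,20),[10,18); WM=15; [6,14) fires=14
i=9 t=26 v=7: → [26,34),[24,32),[22,30),[20,28); WM=15
i=10 t=33 v=5: → [32,40),[30,38),[28,36),[26,34); WM=15
i=11 t=6 v=8: DROP (t<15-3); WM=32; [8,16) fires=6 [10,18) fires=17 [12,20) fires=17 [14,22) fires=11 [16,24) fires=11 [20,28) fires=7 [22,30) fires=7 [24,32) fires=7
i=12 t=38 v=4: → [38,46),[36,44),[34,42),[32,40); WM=32
i=13 t=46 v=2: → [46,54),[44,52),[42,50),[40,48); WM=32
i=14 t=33 v=2: → [32,40),[30,38),[28,36),[26,34); WM=45; [26,34) fires=14 [28,36) fires=7 [30,38) fires=7 [32,40) fires=11 [34,42) fires=4 [36,44) fires=4
i=15 t=21 v=7: DROP (t<45-3); WM=45
i=16 t=41 v=3: DROP (t<45-3); WM=45
i=17 t=32 v=9: DROP (t<45-3); WM=45
i=18 t=47 v=5: → [46,54),[44,52),[42,50),[40,48); WM=45
i=19 t=42 v=7: → [42,50),[40,48),[38,46),[36,44); WM=45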